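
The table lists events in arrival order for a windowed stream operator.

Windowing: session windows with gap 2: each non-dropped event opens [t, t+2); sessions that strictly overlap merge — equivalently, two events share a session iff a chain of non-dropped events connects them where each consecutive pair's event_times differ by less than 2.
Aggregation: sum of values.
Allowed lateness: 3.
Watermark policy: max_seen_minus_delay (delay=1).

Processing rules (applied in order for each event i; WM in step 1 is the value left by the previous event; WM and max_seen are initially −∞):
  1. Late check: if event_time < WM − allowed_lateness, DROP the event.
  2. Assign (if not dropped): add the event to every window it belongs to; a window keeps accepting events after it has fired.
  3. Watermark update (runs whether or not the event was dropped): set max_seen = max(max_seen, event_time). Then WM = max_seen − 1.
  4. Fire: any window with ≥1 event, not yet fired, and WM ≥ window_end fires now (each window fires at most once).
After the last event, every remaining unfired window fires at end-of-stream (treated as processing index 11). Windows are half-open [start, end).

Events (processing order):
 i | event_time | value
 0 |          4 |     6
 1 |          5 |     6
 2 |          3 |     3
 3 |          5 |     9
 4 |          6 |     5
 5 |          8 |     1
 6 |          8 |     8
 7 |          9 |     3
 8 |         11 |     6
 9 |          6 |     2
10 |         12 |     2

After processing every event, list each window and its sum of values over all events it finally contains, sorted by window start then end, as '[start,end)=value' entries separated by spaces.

i=0 t=4 v=6: → [4,6); WM=3
i=1 t=5 v=6: → [4,7); WM=4
i=2 t=3 v=3: → [3,7); WM=4
i=3 t=5 v=9: → [3,7); WM=4
i=4 t=6 v=5: → [3,8); WM=5
i=5 t=8 v=1: → [8,10); WM=7
i=6 t=8 v=8: → [8,10); WM=7
i=7 t=9 v=3: → [8,11); WM=8
i=8 t=11 v=6: → [11,13); WM=10
i=9 t=6 v=2: DROP (t<10-3); WM=10
i=10 t=12 v=2: → [11,14); WM=11

[3,8)=29 [8,11)=12 [11,14)=8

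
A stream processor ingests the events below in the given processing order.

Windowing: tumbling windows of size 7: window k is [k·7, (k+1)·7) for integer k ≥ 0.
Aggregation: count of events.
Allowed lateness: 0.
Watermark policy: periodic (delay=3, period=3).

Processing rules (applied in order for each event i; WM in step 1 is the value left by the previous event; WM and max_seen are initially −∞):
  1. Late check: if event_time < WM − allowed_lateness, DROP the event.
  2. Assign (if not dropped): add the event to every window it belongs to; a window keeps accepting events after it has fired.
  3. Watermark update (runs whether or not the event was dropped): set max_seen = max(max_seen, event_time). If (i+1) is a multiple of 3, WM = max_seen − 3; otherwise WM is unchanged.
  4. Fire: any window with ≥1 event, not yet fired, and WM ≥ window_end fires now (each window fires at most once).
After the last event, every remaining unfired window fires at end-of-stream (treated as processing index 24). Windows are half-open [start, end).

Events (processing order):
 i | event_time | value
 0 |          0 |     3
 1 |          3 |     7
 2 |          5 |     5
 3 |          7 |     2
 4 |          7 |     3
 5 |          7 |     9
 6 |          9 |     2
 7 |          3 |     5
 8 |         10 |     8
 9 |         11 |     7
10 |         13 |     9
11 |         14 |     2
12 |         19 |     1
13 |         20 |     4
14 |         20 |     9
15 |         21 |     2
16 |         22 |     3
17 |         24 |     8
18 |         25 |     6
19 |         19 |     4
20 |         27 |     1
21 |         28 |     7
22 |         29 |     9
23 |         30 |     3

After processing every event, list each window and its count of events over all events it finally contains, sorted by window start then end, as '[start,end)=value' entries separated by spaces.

[0,7)=3 [7,14)=7 [14,21)=4 [21,28)=5 [28,35)=3

i=0 t=0 v=3: → [0,7); WM=−∞
i=1 t=3 v=7: → [0,7); WM=−∞
i=2 t=5 v=5: → [0,7); WM=2
i=3 t=7 v=2: → [7,14); WM=2
i=4 t=7 v=3: → [7,14); WM=2
i=5 t=7 v=9: → [7,14); WM=4
i=6 t=9 v=2: → [7,14); WM=4
i=7 t=3 v=5: DROP (t<4-0); WM=4
i=8 t=10 v=8: → [7,14); WM=7; [0,7) fires=3
i=9 t=11 v=7: → [7,14); WM=7
i=10 t=13 v=9: → [7,14); WM=7
i=11 t=14 v=2: → [14,21); WM=11
i=12 t=19 v=1: → [14,21); WM=11
i=13 t=20 v=4: → [14,21); WM=11
i=14 t=20 v=9: → [14,21); WM=17; [7,14) fires=7
i=15 t=21 v=2: → [21,28); WM=17
i=16 t=22 v=3: → [21,28); WM=17
i=17 t=24 v=8: → [21,28); WM=21; [14,21) fires=4
i=18 t=25 v=6: → [21,28); WM=21
i=19 t=19 v=4: DROP (t<21-0); WM=21
i=20 t=27 v=1: → [21,28); WM=24
i=21 t=28 v=7: → [28,35); WM=24
i=22 t=29 v=9: → [28,35); WM=24
i=23 t=30 v=3: → [28,35); WM=27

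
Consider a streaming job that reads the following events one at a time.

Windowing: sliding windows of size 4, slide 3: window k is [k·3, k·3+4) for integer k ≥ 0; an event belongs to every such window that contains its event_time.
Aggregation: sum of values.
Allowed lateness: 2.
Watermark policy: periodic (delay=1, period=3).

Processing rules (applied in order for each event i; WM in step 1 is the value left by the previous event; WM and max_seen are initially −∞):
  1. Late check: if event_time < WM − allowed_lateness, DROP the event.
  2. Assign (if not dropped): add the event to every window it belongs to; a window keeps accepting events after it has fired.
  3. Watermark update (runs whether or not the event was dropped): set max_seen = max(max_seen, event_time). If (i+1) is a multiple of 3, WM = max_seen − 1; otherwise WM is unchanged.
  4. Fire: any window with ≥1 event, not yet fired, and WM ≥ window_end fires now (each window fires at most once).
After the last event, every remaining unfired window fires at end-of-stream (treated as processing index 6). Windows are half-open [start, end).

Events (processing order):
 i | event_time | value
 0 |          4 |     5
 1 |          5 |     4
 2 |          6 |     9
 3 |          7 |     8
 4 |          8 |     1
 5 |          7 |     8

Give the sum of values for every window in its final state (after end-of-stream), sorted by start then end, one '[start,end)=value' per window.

[3,7)=18 [6,10)=26

i=0 t=4 v=5: → [3,7); WM=−∞
i=1 t=5 v=4: → [3,7); WM=−∞
i=2 t=6 v=9: → [6,10),[3,7); WM=5
i=3 t=7 v=8: → [6,10); WM=5
i=4 t=8 v=1: → [6,10); WM=5
i=5 t=7 v=8: → [6,10); WM=7; [3,7) fires=18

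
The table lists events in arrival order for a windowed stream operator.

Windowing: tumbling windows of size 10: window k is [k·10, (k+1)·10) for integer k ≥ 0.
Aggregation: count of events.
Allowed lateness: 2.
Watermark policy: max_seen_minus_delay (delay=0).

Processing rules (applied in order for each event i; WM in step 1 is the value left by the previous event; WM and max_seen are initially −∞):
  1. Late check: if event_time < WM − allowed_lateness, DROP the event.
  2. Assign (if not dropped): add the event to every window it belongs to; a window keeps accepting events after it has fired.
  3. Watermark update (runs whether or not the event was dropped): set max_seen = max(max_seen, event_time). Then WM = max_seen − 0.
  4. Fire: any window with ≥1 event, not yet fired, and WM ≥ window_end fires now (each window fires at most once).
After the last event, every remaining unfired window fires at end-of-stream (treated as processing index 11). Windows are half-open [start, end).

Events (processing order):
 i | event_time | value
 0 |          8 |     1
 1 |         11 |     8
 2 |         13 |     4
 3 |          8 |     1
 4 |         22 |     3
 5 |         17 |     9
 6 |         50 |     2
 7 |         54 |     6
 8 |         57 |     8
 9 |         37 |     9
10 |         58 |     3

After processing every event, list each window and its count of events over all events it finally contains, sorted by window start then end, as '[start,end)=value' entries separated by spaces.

i=0 t=8 v=1: → [0,10); WM=8
i=1 t=11 v=8: → [10,20); WM=11; [0,10) fires=1
i=2 t=13 v=4: → [10,20); WM=13
i=3 t=8 v=1: DROP (t<13-2); WM=13
i=4 t=22 v=3: → [20,30); WM=22; [10,20) fires=2
i=5 t=17 v=9: DROP (t<22-2); WM=22
i=6 t=50 v=2: → [50,60); WM=50; [20,30) fires=1
i=7 t=54 v=6: → [50,60); WM=54
i=8 t=57 v=8: → [50,60); WM=57
i=9 t=37 v=9: DROP (t<57-2); WM=57
i=10 t=58 v=3: → [50,60); WM=58

[0,10)=1 [10,20)=2 [20,30)=1 [50,60)=4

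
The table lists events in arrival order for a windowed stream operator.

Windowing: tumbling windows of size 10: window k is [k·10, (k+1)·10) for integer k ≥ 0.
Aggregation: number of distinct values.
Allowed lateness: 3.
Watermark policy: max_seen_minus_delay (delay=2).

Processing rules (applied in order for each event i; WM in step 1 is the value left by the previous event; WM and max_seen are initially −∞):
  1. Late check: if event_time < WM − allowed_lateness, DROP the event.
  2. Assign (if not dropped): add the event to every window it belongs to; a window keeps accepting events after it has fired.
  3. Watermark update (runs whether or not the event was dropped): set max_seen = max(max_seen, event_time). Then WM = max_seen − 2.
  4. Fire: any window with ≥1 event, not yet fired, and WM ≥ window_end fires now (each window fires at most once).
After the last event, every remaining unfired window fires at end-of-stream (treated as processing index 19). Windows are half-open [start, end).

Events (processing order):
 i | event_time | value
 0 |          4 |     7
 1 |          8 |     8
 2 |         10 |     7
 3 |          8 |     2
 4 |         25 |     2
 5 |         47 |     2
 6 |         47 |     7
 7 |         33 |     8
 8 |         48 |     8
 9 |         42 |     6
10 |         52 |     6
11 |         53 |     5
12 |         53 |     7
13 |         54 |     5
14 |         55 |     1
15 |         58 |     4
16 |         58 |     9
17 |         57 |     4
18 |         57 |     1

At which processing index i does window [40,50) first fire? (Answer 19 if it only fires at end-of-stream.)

10

i=0 t=4 v=7: → [0,10); WM=2
i=1 t=8 v=8: → [0,10); WM=6
i=2 t=10 v=7: → [10,20); WM=8
i=3 t=8 v=2: → [0,10); WM=8
i=4 t=25 v=2: → [20,30); WM=23; [0,10) fires=3 [10,20) fires=1
i=5 t=47 v=2: → [40,50); WM=45; [20,30) fires=1
i=6 t=47 v=7: → [40,50); WM=45
i=7 t=33 v=8: DROP (t<45-3); WM=45
i=8 t=48 v=8: → [40,50); WM=46
i=9 t=42 v=6: DROP (t<46-3); WM=46
i=10 t=52 v=6: → [50,60); WM=50; [40,50) fires=3
i=11 t=53 v=5: → [50,60); WM=51
i=12 t=53 v=7: → [50,60); WM=51
i=13 t=54 v=5: → [50,60); WM=52
i=14 t=55 v=1: → [50,60); WM=53
i=15 t=58 v=4: → [50,60); WM=56
i=16 t=58 v=9: → [50,60); WM=56
i=17 t=57 v=4: → [50,60); WM=56
i=18 t=57 v=1: → [50,60); WM=56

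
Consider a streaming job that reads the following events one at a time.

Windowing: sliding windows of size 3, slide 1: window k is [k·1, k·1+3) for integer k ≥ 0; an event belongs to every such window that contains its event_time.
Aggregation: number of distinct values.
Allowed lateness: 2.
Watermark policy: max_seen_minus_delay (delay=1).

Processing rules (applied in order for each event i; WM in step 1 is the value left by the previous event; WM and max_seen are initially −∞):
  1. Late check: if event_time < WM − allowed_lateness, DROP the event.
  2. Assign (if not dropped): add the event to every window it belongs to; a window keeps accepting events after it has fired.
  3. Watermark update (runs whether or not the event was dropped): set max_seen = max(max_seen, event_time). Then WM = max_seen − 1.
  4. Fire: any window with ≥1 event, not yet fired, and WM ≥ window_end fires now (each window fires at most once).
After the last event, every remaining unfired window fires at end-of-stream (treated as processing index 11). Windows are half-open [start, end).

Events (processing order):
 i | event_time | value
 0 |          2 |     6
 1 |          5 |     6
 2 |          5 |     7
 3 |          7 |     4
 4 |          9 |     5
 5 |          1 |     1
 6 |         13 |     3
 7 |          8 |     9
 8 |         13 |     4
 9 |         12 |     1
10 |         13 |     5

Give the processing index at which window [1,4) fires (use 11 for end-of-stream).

1

i=0 t=2 v=6: → [2,5),[1,4),[0,3); WM=1
i=1 t=5 v=6: → [5,8),[4,7),[3,6); WM=4; [0,3) fires=1 [1,4) fires=1
i=2 t=5 v=7: → [5,8),[4,7),[3,6); WM=4
i=3 t=7 v=4: → [7,10),[6,9),[5,8); WM=6; [2,5) fires=1 [3,6) fires=2
i=4 t=9 v=5: → [9,12),[8,11),[7,10); WM=8; [4,7) fires=2 [5,8) fires=3
i=5 t=1 v=1: DROP (t<8-2); WM=8
i=6 t=13 v=3: → [13,16),[12,15),[11,14); WM=12; [6,9) fires=1 [7,10) fires=2 [8,11) fires=1 [9,12) fires=1
i=7 t=8 v=9: DROP (t<12-2); WM=12
i=8 t=13 v=4: → [13,16),[12,15),[11,14); WM=12
i=9 t=12 v=1: → [12,15),[11,14),[10,13); WM=12
i=10 t=13 v=5: → [13,16),[12,15),[11,14); WM=12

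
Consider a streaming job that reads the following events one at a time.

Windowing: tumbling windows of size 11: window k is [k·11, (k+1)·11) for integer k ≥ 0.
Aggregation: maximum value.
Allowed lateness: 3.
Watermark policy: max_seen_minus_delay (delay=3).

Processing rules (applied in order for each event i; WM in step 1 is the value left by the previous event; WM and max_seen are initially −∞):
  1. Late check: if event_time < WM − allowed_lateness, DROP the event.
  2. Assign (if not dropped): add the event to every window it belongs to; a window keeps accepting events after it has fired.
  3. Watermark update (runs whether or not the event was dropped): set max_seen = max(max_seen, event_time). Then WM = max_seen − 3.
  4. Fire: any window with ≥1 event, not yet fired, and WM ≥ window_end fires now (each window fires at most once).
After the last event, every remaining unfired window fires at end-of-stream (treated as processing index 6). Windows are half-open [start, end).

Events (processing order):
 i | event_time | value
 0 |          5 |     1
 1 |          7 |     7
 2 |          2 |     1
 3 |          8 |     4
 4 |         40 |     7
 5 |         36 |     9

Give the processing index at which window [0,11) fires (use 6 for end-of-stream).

i=0 t=5 v=1: → [0,11); WM=2
i=1 t=7 v=7: → [0,11); WM=4
i=2 t=2 v=1: → [0,11); WM=4
i=3 t=8 v=4: → [0,11); WM=5
i=4 t=40 v=7: → [33,44); WM=37; [0,11) fires=7
i=5 t=36 v=9: → [33,44); WM=37

4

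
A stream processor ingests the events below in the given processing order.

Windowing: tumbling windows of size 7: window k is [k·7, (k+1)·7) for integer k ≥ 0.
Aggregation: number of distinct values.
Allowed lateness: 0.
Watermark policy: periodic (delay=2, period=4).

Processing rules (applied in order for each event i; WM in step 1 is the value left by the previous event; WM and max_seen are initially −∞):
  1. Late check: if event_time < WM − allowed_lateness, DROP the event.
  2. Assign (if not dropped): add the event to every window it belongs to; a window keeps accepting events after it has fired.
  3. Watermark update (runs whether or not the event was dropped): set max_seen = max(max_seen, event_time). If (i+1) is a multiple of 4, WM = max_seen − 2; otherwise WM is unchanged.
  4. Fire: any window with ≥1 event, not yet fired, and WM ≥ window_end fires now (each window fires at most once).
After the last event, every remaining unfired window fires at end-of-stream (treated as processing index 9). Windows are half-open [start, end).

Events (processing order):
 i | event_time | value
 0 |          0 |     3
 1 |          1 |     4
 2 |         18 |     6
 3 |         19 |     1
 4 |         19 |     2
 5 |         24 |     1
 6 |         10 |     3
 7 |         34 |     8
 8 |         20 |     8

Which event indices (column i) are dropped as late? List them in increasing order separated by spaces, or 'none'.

6 8

i=0 t=0 v=3: → [0,7); WM=−∞
i=1 t=1 v=4: → [0,7); WM=−∞
i=2 t=18 v=6: → [14,21); WM=−∞
i=3 t=19 v=1: → [14,21); WM=17; [0,7) fires=2
i=4 t=19 v=2: → [14,21); WM=17
i=5 t=24 v=1: → [21,28); WM=17
i=6 t=10 v=3: DROP (t<17-0); WM=17
i=7 t=34 v=8: → [28,35); WM=32; [14,21) fires=3 [21,28) fires=1
i=8 t=20 v=8: DROP (t<32-0); WM=32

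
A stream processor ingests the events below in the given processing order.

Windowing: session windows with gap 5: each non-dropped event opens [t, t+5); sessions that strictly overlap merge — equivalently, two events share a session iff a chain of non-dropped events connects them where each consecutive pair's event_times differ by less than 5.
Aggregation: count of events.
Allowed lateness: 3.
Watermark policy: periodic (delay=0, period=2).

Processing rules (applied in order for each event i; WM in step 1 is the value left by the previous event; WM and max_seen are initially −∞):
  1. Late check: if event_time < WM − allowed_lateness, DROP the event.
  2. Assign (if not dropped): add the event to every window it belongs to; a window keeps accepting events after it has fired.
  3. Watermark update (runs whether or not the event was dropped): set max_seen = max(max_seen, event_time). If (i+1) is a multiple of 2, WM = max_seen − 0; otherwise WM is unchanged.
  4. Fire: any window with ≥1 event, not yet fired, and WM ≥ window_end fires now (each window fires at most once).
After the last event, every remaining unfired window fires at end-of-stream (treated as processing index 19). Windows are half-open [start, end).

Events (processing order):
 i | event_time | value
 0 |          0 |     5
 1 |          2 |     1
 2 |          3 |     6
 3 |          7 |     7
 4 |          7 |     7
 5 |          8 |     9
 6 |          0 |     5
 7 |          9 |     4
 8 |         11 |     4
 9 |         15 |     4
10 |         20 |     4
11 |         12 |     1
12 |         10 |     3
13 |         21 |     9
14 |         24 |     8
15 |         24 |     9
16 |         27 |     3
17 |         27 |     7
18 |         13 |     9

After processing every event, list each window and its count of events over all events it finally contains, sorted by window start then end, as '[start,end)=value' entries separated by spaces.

i=0 t=0 v=5: → [0,5); WM=−∞
i=1 t=2 v=1: → [0,7); WM=2
i=2 t=3 v=6: → [0,8); WM=2
i=3 t=7 v=7: → [0,12); WM=7
i=4 t=7 v=7: → [0,12); WM=7
i=5 t=8 v=9: → [0,13); WM=8
i=6 t=0 v=5: DROP (t<8-3); WM=8
i=7 t=9 v=4: → [0,14); WM=9
i=8 t=11 v=4: → [0,16); WM=9
i=9 t=15 v=4: → [0,20); WM=15
i=10 t=20 v=4: → [20,25); WM=15
i=11 t=12 v=1: → [0,20); WM=20
i=12 t=10 v=3: DROP (t<20-3); WM=20
i=13 t=21 v=9: → [20,26); WM=21
i=14 t=24 v=8: → [20,29); WM=21
i=15 t=24 v=9: → [20,29); WM=24
i=16 t=27 v=3: → [20,32); WM=24
i=17 t=27 v=7: → [20,32); WM=27
i=18 t=13 v=9: DROP (t<27-3); WM=27

[0,20)=10 [20,32)=6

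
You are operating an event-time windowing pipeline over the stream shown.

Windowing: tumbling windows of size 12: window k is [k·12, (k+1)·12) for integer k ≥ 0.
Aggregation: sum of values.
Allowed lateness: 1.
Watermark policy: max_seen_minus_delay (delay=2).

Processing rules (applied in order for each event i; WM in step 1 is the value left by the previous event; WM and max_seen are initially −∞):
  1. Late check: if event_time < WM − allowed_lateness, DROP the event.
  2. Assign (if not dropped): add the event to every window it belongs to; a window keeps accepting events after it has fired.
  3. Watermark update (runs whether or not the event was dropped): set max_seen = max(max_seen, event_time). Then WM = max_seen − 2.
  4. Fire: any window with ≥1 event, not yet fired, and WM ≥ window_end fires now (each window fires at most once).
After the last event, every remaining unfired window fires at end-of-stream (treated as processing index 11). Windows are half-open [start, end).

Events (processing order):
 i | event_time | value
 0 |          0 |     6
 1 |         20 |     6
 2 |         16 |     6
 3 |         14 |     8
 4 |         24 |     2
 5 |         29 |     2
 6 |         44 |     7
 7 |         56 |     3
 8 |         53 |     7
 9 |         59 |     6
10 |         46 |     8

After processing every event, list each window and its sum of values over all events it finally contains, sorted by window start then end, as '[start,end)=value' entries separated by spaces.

i=0 t=0 v=6: → [0,12); WM=-2
i=1 t=20 v=6: → [12,24); WM=18; [0,12) fires=6
i=2 t=16 v=6: DROP (t<18-1); WM=18
i=3 t=14 v=8: DROP (t<18-1); WM=18
i=4 t=24 v=2: → [24,36); WM=22
i=5 t=29 v=2: → [24,36); WM=27; [12,24) fires=6
i=6 t=44 v=7: → [36,48); WM=42; [24,36) fires=4
i=7 t=56 v=3: → [48,60); WM=54; [36,48) fires=7
i=8 t=53 v=7: → [48,60); WM=54
i=9 t=59 v=6: → [48,60); WM=57
i=10 t=46 v=8: DROP (t<57-1); WM=57

[0,12)=6 [12,24)=6 [24,36)=4 [36,48)=7 [48,60)=16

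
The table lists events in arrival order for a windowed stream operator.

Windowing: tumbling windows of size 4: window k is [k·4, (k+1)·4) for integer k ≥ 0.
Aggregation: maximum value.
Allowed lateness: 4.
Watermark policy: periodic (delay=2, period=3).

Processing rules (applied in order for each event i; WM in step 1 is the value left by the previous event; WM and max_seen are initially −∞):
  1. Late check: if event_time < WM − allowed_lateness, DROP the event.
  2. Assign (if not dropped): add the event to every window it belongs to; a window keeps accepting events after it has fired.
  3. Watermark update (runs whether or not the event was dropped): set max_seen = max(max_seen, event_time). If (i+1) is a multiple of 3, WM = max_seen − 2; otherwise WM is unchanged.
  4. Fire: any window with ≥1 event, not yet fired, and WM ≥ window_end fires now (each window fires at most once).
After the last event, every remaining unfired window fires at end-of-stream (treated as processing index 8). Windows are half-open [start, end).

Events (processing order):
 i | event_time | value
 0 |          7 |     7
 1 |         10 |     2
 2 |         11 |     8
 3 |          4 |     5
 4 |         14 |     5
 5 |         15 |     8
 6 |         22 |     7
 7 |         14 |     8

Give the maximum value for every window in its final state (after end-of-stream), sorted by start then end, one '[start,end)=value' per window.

[4,8)=7 [8,12)=8 [12,16)=8 [20,24)=7

i=0 t=7 v=7: → [4,8); WM=−∞
i=1 t=10 v=2: → [8,12); WM=−∞
i=2 t=11 v=8: → [8,12); WM=9; [4,8) fires=7
i=3 t=4 v=5: DROP (t<9-4); WM=9
i=4 t=14 v=5: → [12,16); WM=9
i=5 t=15 v=8: → [12,16); WM=13; [8,12) fires=8
i=6 t=22 v=7: → [20,24); WM=13
i=7 t=14 v=8: → [12,16); WM=13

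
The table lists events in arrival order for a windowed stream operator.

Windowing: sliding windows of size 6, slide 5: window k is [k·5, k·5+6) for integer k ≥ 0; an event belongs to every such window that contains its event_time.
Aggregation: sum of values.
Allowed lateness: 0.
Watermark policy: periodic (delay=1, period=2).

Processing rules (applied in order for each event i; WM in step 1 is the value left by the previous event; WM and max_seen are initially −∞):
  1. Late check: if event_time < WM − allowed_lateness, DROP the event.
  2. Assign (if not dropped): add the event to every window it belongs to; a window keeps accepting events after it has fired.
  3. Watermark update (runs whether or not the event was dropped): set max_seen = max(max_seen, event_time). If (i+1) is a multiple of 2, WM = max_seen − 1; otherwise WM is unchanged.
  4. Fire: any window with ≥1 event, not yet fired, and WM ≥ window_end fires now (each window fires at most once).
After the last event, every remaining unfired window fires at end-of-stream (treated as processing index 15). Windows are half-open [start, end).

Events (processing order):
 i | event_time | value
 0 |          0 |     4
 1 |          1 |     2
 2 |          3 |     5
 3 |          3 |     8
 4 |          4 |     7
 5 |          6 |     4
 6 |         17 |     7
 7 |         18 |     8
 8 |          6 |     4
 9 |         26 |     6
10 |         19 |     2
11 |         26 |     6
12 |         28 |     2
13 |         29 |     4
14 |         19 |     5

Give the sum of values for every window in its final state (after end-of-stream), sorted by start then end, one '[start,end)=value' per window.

[0,6)=26 [5,11)=4 [15,21)=15 [25,31)=18

i=0 t=0 v=4: → [0,6); WM=−∞
i=1 t=1 v=2: → [0,6); WM=0
i=2 t=3 v=5: → [0,6); WM=0
i=3 t=3 v=8: → [0,6); WM=2
i=4 t=4 v=7: → [0,6); WM=2
i=5 t=6 v=4: → [5,11); WM=5
i=6 t=17 v=7: → [15,21); WM=5
i=7 t=18 v=8: → [15,21); WM=17; [0,6) fires=26 [5,11) fires=4
i=8 t=6 v=4: DROP (t<17-0); WM=17
i=9 t=26 v=6: → [25,31); WM=25; [15,21) fires=15
i=10 t=19 v=2: DROP (t<25-0); WM=25
i=11 t=26 v=6: → [25,31); WM=25
i=12 t=28 v=2: → [25,31); WM=25
i=13 t=29 v=4: → [25,31); WM=28
i=14 t=19 v=5: DROP (t<28-0); WM=28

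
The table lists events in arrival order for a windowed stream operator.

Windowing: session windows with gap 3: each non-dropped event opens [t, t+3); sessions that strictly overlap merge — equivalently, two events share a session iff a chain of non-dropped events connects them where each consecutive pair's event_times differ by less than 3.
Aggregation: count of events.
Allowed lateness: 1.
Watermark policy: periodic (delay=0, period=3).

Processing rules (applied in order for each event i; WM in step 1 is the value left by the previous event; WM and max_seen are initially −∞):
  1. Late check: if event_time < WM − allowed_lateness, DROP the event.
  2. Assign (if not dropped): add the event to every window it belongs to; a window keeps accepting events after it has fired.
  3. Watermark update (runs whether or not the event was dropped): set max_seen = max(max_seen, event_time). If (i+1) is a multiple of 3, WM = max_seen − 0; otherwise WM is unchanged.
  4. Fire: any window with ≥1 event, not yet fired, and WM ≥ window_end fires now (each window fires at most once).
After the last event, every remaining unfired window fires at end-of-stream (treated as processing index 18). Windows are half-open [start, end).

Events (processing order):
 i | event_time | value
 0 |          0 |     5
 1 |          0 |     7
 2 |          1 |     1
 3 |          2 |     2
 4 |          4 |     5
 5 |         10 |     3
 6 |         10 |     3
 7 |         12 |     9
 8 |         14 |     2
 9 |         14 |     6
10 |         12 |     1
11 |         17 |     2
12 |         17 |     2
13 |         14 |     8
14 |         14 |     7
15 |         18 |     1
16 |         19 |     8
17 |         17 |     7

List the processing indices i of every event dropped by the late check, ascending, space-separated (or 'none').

i=0 t=0 v=5: → [0,3); WM=−∞
i=1 t=0 v=7: → [0,3); WM=−∞
i=2 t=1 v=1: → [0,4); WM=1
i=3 t=2 v=2: → [0,5); WM=1
i=4 t=4 v=5: → [0,7); WM=1
i=5 t=10 v=3: → [10,13); WM=10
i=6 t=10 v=3: → [10,13); WM=10
i=7 t=12 v=9: → [10,15); WM=10
i=8 t=14 v=2: → [10,17); WM=14
i=9 t=14 v=6: → [10,17); WM=14
i=10 t=12 v=1: DROP (t<14-1); WM=14
i=11 t=17 v=2: → [17,20); WM=17
i=12 t=17 v=2: → [17,20); WM=17
i=13 t=14 v=8: DROP (t<17-1); WM=17
i=14 t=14 v=7: DROP (t<17-1); WM=17
i=15 t=18 v=1: → [17,21); WM=17
i=16 t=19 v=8: → [17,22); WM=17
i=17 t=17 v=7: → [17,22); WM=19

10 13 14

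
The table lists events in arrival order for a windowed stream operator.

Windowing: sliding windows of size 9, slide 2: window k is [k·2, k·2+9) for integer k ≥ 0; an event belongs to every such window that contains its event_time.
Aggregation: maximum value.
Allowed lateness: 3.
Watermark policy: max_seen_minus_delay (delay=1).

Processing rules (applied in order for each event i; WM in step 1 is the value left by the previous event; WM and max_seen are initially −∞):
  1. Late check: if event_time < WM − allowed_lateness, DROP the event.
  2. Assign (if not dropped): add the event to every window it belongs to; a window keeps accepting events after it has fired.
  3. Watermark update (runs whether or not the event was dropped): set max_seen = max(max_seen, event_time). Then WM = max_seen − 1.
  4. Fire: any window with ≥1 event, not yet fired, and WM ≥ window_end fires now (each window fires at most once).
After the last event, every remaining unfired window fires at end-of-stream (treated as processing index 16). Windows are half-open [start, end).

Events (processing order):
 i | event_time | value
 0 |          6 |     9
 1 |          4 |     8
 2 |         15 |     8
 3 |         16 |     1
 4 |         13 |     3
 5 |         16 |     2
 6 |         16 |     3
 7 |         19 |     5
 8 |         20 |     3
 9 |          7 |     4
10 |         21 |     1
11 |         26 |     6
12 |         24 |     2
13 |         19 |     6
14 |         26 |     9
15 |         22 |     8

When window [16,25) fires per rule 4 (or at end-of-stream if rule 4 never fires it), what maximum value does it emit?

5

i=0 t=6 v=9: → [6,15),[4,13),[2,11),[0,9); WM=5
i=1 t=4 v=8: → [4,13),[2,11),[0,9); WM=5
i=2 t=15 v=8: → [14,23),[12,21),[10,19),[8,17); WM=14; [0,9) fires=9 [2,11) fires=9 [4,13) fires=9
i=3 t=16 v=1: → [16,25),[14,23),[12,21),[10,19),[8,17); WM=15; [6,15) fires=9
i=4 t=13 v=3: → [12,21),[10,19),[8,17),[6,15); WM=15
i=5 t=16 v=2: → [16,25),[14,23),[12,21),[10,19),[8,17); WM=15
i=6 t=16 v=3: → [16,25),[14,23),[12,21),[10,19),[8,17); WM=15
i=7 t=19 v=5: → [18,27),[16,25),[14,23),[12,21); WM=18; [8,17) fires=8
i=8 t=20 v=3: → [20,29),[18,27),[16,25),[14,23),[12,21); WM=19; [10,19) fires=8
i=9 t=7 v=4: DROP (t<19-3); WM=19
i=10 t=21 v=1: → [20,29),[18,27),[16,25),[14,23); WM=20
i=11 t=26 v=6: → [26,35),[24,33),[22,31),[20,29),[18,27); WM=25; [12,21) fires=8 [14,23) fires=8 [16,25) fires=5
i=12 t=24 v=2: → [24,33),[22,31),[20,29),[18,27),[16,25); WM=25
i=13 t=19 v=6: DROP (t<25-3); WM=25
i=14 t=26 v=9: → [26,35),[24,33),[22,31),[20,29),[18,27); WM=25
i=15 t=22 v=8: → [22,31),[20,29),[18,27),[16,25),[14,23); WM=25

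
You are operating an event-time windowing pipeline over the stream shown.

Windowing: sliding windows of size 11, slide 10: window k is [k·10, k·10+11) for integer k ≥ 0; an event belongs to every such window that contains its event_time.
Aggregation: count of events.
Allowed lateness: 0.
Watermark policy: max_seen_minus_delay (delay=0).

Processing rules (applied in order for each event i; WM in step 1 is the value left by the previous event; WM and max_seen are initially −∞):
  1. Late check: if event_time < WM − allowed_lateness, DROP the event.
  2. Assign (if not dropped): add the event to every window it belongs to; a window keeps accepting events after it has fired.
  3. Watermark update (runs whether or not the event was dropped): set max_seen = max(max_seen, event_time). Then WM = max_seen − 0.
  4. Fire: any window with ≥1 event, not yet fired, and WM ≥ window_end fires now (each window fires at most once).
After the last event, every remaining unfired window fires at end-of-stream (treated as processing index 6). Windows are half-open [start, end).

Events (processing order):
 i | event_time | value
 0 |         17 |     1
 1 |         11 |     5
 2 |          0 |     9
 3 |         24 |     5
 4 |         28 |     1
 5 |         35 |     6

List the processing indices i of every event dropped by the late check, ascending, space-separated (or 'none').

1 2

i=0 t=17 v=1: → [10,21); WM=17
i=1 t=11 v=5: DROP (t<17-0); WM=17
i=2 t=0 v=9: DROP (t<17-0); WM=17
i=3 t=24 v=5: → [20,31); WM=24; [10,21) fires=1
i=4 t=28 v=1: → [20,31); WM=28
i=5 t=35 v=6: → [30,41); WM=35; [20,31) fires=2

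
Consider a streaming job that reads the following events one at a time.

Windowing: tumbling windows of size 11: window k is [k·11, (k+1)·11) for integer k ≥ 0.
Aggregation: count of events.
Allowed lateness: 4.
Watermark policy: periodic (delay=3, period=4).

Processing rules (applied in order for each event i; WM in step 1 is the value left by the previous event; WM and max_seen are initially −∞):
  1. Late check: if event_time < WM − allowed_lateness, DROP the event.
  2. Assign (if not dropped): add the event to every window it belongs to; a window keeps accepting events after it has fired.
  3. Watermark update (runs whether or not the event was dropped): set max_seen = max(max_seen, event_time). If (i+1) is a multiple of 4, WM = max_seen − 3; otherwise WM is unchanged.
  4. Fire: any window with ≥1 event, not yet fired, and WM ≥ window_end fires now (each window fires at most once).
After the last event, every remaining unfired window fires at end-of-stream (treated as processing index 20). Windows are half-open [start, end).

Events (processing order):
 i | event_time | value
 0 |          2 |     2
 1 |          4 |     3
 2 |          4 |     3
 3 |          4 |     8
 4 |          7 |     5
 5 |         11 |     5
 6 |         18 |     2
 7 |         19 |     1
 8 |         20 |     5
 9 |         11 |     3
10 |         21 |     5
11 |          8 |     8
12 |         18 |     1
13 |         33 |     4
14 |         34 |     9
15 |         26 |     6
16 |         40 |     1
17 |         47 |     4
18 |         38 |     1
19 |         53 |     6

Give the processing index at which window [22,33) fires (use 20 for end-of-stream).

19

i=0 t=2 v=2: → [0,11); WM=−∞
i=1 t=4 v=3: → [0,11); WM=−∞
i=2 t=4 v=3: → [0,11); WM=−∞
i=3 t=4 v=8: → [0,11); WM=1
i=4 t=7 v=5: → [0,11); WM=1
i=5 t=11 v=5: → [11,22); WM=1
i=6 t=18 v=2: → [11,22); WM=1
i=7 t=19 v=1: → [11,22); WM=16; [0,11) fires=5
i=8 t=20 v=5: → [11,22); WM=16
i=9 t=11 v=3: DROP (t<16-4); WM=16
i=10 t=21 v=5: → [11,22); WM=16
i=11 t=8 v=8: DROP (t<16-4); WM=18
i=12 t=18 v=1: → [11,22); WM=18
i=13 t=33 v=4: → [33,44); WM=18
i=14 t=34 v=9: → [33,44); WM=18
i=15 t=26 v=6: → [22,33); WM=31; [11,22) fires=6
i=16 t=40 v=1: → [33,44); WM=31
i=17 t=47 v=4: → [44,55); WM=31
i=18 t=38 v=1: → [33,44); WM=31
i=19 t=53 v=6: → [44,55); WM=50; [22,33) fires=1 [33,44) fires=4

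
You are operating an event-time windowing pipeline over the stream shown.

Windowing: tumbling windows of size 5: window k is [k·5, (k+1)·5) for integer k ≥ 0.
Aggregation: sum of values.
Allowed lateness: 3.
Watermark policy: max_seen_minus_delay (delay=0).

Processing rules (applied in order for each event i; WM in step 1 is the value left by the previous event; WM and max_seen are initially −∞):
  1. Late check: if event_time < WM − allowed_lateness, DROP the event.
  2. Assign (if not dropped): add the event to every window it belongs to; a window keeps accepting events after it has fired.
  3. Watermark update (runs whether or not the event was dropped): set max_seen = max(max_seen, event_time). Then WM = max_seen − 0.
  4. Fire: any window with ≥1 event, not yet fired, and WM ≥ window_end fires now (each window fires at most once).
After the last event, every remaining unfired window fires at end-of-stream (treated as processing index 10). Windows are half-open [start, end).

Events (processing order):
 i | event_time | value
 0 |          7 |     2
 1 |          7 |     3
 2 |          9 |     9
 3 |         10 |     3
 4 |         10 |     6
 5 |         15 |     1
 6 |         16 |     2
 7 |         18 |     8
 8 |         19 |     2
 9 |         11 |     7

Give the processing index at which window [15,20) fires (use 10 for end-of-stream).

i=0 t=7 v=2: → [5,10); WM=7
i=1 t=7 v=3: → [5,10); WM=7
i=2 t=9 v=9: → [5,10); WM=9
i=3 t=10 v=3: → [10,15); WM=10; [5,10) fires=14
i=4 t=10 v=6: → [10,15); WM=10
i=5 t=15 v=1: → [15,20); WM=15; [10,15) fires=9
i=6 t=16 v=2: → [15,20); WM=16
i=7 t=18 v=8: → [15,20); WM=18
i=8 t=19 v=2: → [15,20); WM=19
i=9 t=11 v=7: DROP (t<19-3); WM=19

10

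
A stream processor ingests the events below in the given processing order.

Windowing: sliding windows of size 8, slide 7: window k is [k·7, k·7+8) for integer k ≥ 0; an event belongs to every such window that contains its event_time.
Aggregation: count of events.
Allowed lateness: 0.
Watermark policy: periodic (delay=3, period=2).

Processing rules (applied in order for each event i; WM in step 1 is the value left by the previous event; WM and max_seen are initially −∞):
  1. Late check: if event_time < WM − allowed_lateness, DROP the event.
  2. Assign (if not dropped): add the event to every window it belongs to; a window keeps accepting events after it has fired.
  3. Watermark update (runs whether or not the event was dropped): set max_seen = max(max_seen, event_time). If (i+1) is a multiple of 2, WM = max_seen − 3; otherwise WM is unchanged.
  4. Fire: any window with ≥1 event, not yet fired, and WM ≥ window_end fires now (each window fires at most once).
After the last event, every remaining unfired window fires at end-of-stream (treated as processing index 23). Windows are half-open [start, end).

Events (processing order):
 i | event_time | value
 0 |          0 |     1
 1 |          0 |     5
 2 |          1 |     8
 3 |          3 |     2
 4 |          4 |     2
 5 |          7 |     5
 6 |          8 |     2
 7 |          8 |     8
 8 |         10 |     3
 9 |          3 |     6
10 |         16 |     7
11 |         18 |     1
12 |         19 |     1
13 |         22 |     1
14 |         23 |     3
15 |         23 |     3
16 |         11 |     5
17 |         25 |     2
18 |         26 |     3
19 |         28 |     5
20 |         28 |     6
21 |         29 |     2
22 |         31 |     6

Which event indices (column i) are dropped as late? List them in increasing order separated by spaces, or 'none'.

9 16

i=0 t=0 v=1: → [0,8); WM=−∞
i=1 t=0 v=5: → [0,8); WM=-3
i=2 t=1 v=8: → [0,8); WM=-3
i=3 t=3 v=2: → [0,8); WM=0
i=4 t=4 v=2: → [0,8); WM=0
i=5 t=7 v=5: → [7,15),[0,8); WM=4
i=6 t=8 v=2: → [7,15); WM=4
i=7 t=8 v=8: → [7,15); WM=5
i=8 t=10 v=3: → [7,15); WM=5
i=9 t=3 v=6: DROP (t<5-0); WM=7
i=10 t=16 v=7: → [14,22); WM=7
i=11 t=18 v=1: → [14,22); WM=15; [0,8) fires=6 [7,15) fires=4
i=12 t=19 v=1: → [14,22); WM=15
i=13 t=22 v=1: → [21,29); WM=19
i=14 t=23 v=3: → [21,29); WM=19
i=15 t=23 v=3: → [21,29); WM=20
i=16 t=11 v=5: DROP (t<20-0); WM=20
i=17 t=25 v=2: → [21,29); WM=22; [14,22) fires=3
i=18 t=26 v=3: → [21,29); WM=22
i=19 t=28 v=5: → [28,36),[21,29); WM=25
i=20 t=28 v=6: → [28,36),[21,29); WM=25
i=21 t=29 v=2: → [28,36); WM=26
i=22 t=31 v=6: → [28,36); WM=26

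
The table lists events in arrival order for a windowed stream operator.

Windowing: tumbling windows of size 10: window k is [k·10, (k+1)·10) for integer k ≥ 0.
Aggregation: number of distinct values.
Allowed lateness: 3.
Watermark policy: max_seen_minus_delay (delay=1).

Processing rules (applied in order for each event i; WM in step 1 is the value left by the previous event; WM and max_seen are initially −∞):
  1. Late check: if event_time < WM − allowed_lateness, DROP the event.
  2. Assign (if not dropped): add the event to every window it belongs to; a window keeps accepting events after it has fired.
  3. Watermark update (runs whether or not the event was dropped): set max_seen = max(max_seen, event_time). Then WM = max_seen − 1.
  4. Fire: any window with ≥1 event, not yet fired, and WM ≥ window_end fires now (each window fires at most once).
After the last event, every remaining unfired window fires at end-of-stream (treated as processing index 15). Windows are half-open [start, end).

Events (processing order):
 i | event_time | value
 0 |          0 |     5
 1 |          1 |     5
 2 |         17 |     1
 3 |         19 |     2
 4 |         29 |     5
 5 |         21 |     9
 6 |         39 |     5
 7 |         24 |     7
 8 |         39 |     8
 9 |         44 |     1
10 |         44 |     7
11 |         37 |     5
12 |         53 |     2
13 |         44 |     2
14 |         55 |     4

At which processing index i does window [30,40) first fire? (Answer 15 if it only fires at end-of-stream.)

i=0 t=0 v=5: → [0,10); WM=-1
i=1 t=1 v=5: → [0,10); WM=0
i=2 t=17 v=1: → [10,20); WM=16; [0,10) fires=1
i=3 t=19 v=2: → [10,20); WM=18
i=4 t=29 v=5: → [20,30); WM=28; [10,20) fires=2
i=5 t=21 v=9: DROP (t<28-3); WM=28
i=6 t=39 v=5: → [30,40); WM=38; [20,30) fires=1
i=7 t=24 v=7: DROP (t<38-3); WM=38
i=8 t=39 v=8: → [30,40); WM=38
i=9 t=44 v=1: → [40,50); WM=43; [30,40) fires=2
i=10 t=44 v=7: → [40,50); WM=43
i=11 t=37 v=5: DROP (t<43-3); WM=43
i=12 t=53 v=2: → [50,60); WM=52; [40,50) fires=2
i=13 t=44 v=2: DROP (t<52-3); WM=52
i=14 t=55 v=4: → [50,60); WM=54

9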